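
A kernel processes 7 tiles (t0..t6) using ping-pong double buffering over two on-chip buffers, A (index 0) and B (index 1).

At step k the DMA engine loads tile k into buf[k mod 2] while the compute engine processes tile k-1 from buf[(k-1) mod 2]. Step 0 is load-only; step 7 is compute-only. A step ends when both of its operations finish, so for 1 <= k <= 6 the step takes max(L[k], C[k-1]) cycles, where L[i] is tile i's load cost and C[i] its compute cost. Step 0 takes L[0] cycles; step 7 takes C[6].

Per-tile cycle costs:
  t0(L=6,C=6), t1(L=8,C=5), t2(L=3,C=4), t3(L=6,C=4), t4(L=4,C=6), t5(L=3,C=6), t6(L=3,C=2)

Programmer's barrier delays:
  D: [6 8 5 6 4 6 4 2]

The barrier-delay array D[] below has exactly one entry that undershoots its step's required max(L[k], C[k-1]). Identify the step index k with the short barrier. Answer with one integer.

[0] required=L[0]=6=6 vs D=6 ok
[1] required=max(L[1]=8,C[0]=6)=8 vs D=8 ok
[2] required=max(L[2]=3,C[1]=5)=5 vs D=5 ok
[3] required=max(L[3]=6,C[2]=4)=6 vs D=6 ok
[4] required=max(L[4]=4,C[3]=4)=4 vs D=4 ok
[5] required=max(L[5]=3,C[4]=6)=6 vs D=6 ok
[6] required=max(L[6]=3,C[5]=6)=6 vs D=4 SHORT
[7] required=C[6]=2=2 vs D=2 ok

hazard at step 6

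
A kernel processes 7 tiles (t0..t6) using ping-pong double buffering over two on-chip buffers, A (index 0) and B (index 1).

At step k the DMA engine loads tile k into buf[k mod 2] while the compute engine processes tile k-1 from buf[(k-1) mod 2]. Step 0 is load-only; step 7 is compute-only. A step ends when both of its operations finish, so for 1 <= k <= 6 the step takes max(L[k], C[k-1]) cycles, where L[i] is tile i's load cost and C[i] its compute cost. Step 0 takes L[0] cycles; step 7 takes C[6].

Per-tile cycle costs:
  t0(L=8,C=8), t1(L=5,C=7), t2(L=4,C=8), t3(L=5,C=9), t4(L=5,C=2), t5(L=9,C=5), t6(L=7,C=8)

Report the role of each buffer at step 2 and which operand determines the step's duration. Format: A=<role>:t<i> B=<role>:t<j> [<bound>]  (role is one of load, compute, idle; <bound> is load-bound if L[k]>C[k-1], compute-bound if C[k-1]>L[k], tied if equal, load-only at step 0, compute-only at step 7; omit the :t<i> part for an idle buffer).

step 0: L[0]=8 → dur=8, Σ=8 | A=load:t0 B=idle [load-only]
step 1: L[1]=5 C[0]=8 → dur=8, Σ=16 | A=compute:t0 B=load:t1 [compute-bound]
step 2: L[2]=4 C[1]=7 → dur=7, Σ=23 | A=load:t2 B=compute:t1 [compute-bound]
step 3: L[3]=5 C[2]=8 → dur=8, Σ=31 | A=compute:t2 B=load:t3 [compute-bound]
step 4: L[4]=5 C[3]=9 → dur=9, Σ=40 | A=load:t4 B=compute:t3 [compute-bound]
step 5: L[5]=9 C[4]=2 → dur=9, Σ=49 | A=compute:t4 B=load:t5 [load-bound]
step 6: L[6]=7 C[5]=5 → dur=7, Σ=56 | A=load:t6 B=compute:t5 [load-bound]
step 7: C[6]=8 → dur=8, Σ=64 | A=compute:t6 B=idle [compute-only]

step 2: A=load:t2 B=compute:t1 [compute-bound]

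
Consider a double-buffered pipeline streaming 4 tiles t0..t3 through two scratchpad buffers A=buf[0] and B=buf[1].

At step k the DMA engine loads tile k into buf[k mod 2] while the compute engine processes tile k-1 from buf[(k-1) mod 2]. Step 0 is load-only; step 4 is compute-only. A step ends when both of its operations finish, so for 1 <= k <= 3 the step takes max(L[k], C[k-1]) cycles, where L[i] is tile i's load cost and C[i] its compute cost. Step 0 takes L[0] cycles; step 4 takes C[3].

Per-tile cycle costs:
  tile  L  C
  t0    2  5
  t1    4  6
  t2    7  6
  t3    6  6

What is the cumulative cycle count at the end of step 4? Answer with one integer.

step 0: L[0]=2 → dur=2, Σ=2 | A=load:t0 B=idle [load-only]
step 1: L[1]=4 C[0]=5 → dur=5, Σ=7 | A=compute:t0 B=load:t1 [compute-bound]
step 2: L[2]=7 C[1]=6 → dur=7, Σ=14 | A=load:t2 B=compute:t1 [load-bound]
step 3: L[3]=6 C[2]=6 → dur=6, Σ=20 | A=compute:t2 B=load:t3 [tied]
step 4: C[3]=6 → dur=6, Σ=26 | A=idle B=compute:t3 [compute-only]

end_cycle[4] = 26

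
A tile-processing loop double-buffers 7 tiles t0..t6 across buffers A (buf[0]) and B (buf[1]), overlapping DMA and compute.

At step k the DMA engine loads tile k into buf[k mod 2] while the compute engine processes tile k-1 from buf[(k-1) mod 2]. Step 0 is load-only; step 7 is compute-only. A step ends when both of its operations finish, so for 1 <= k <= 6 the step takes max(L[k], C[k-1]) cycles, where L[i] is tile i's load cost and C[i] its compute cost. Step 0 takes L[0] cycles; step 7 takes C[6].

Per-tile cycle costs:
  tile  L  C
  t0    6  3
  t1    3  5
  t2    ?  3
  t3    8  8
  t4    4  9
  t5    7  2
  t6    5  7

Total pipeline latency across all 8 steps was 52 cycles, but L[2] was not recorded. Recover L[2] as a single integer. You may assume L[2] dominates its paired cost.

step 0 → dur = L[0]=6 = 6
step 1 → dur = max(L[1]=3, C[0]=3) = 3
step 2 → dur = max(L[2]=?, C[1]=5) = L[2]  (unknown; binding)
step 3 → dur = max(L[3]=8, C[2]=3) = 8
step 4 → dur = max(L[4]=4, C[3]=8) = 8
step 5 → dur = max(L[5]=7, C[4]=9) = 9
step 6 → dur = max(L[6]=5, C[5]=2) = 5
step 7 → dur = C[6]=7 = 7
sum of known step durations = 46
dur[2] = total - known = 52 - 46 = 6
L[2] is the binding max in step 2, so L[2] = dur[2] = 6

L[2] = 6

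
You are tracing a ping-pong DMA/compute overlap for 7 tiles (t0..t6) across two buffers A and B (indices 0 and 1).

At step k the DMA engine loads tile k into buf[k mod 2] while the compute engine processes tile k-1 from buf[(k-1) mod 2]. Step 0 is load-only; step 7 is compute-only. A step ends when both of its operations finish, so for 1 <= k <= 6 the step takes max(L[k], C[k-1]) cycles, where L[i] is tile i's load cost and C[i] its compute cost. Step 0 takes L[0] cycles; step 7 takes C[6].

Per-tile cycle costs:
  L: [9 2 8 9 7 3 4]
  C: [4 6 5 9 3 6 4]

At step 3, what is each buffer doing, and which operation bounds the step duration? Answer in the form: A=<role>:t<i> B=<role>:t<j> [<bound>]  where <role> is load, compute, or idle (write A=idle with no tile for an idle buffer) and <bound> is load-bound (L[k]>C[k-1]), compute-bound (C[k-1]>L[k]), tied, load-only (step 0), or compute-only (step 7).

step 3: A=compute:t2 B=load:t3 [load-bound]

step 0: L[0]=9 → dur=9, Σ=9 | A=load:t0 B=idle [load-only]
step 1: L[1]=2 C[0]=4 → dur=4, Σ=13 | A=compute:t0 B=load:t1 [compute-bound]
step 2: L[2]=8 C[1]=6 → dur=8, Σ=21 | A=load:t2 B=compute:t1 [load-bound]
step 3: L[3]=9 C[2]=5 → dur=9, Σ=30 | A=compute:t2 B=load:t3 [load-bound]
step 4: L[4]=7 C[3]=9 → dur=9, Σ=39 | A=load:t4 B=compute:t3 [compute-bound]
step 5: L[5]=3 C[4]=3 → dur=3, Σ=42 | A=compute:t4 B=load:t5 [tied]
step 6: L[6]=4 C[5]=6 → dur=6, Σ=48 | A=load:t6 B=compute:t5 [compute-bound]
step 7: C[6]=4 → dur=4, Σ=52 | A=compute:t6 B=idle [compute-only]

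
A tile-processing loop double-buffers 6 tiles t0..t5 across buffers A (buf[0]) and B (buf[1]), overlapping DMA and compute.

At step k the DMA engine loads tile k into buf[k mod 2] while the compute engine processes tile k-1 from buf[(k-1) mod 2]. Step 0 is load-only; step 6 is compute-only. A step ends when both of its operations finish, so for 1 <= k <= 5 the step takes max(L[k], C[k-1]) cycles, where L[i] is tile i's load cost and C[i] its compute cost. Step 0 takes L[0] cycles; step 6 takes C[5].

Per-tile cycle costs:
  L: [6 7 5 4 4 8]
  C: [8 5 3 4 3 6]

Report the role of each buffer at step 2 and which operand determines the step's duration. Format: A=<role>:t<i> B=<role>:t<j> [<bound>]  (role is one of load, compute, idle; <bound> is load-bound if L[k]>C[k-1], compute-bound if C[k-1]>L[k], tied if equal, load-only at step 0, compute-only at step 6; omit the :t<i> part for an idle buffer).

[0] DMA t0→A (6c) ∥ CU idle ⇒ 6c, clock 6
[1] DMA t1→B (7c) ∥ CU A:t0 (8c) ⇒ 8c, clock 14
[2] DMA t2→A (5c) ∥ CU B:t1 (5c) ⇒ 5c, clock 19
[3] DMA t3→B (4c) ∥ CU A:t2 (3c) ⇒ 4c, clock 23
[4] DMA t4→A (4c) ∥ CU B:t3 (4c) ⇒ 4c, clock 27
[5] DMA t5→B (8c) ∥ CU A:t4 (3c) ⇒ 8c, clock 35
[6] DMA idle ∥ CU B:t5 (6c) ⇒ 6c, clock 41

step 2: A=load:t2 B=compute:t1 [tied]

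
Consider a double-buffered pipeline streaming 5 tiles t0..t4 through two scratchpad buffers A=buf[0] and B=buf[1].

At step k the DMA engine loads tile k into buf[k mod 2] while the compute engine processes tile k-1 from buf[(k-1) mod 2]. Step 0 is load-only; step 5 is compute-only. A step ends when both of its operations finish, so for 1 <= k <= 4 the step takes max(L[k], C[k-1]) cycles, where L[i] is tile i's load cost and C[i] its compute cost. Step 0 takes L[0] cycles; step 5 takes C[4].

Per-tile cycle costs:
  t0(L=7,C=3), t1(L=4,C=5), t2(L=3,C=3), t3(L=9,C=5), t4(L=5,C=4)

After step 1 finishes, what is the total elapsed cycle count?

end_cycle[1] = 11

k=0 load=t0/7c comp=- wait=7 total=7
k=1 load=t1/4c comp=t0/3c wait=4 total=11
k=2 load=t2/3c comp=t1/5c wait=5 total=16
k=3 load=t3/9c comp=t2/3c wait=9 total=25
k=4 load=t4/5c comp=t3/5c wait=5 total=30
k=5 load=- comp=t4/4c wait=4 total=34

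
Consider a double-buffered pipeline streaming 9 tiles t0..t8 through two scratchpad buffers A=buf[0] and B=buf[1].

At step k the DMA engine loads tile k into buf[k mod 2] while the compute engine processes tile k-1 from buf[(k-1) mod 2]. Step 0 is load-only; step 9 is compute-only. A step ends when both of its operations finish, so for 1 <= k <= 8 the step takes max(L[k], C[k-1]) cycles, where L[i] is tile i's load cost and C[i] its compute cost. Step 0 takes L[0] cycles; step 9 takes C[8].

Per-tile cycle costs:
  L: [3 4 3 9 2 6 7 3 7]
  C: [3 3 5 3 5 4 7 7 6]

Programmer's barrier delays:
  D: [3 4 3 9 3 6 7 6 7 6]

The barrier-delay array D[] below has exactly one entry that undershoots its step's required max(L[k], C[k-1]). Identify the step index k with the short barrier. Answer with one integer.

hazard at step 7

[0] required=L[0]=3=3 vs D=3 ok
[1] required=max(L[1]=4,C[0]=3)=4 vs D=4 ok
[2] required=max(L[2]=3,C[1]=3)=3 vs D=3 ok
[3] required=max(L[3]=9,C[2]=5)=9 vs D=9 ok
[4] required=max(L[4]=2,C[3]=3)=3 vs D=3 ok
[5] required=max(L[5]=6,C[4]=5)=6 vs D=6 ok
[6] required=max(L[6]=7,C[5]=4)=7 vs D=7 ok
[7] required=max(L[7]=3,C[6]=7)=7 vs D=6 SHORT
[8] required=max(L[8]=7,C[7]=7)=7 vs D=7 ok
[9] required=C[8]=6=6 vs D=6 ok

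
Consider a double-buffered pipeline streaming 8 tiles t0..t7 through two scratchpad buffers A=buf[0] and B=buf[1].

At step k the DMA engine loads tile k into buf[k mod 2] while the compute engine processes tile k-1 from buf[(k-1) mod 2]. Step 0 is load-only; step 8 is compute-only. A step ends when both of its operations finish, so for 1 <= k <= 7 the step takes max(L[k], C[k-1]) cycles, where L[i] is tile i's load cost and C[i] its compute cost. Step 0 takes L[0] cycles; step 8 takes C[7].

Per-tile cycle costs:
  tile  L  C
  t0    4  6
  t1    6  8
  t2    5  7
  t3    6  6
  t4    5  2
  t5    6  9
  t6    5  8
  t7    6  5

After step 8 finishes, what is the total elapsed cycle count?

end_cycle[8] = 59

[0] DMA t0→A (4c) ∥ CU idle ⇒ 4c, clock 4
[1] DMA t1→B (6c) ∥ CU A:t0 (6c) ⇒ 6c, clock 10
[2] DMA t2→A (5c) ∥ CU B:t1 (8c) ⇒ 8c, clock 18
[3] DMA t3→B (6c) ∥ CU A:t2 (7c) ⇒ 7c, clock 25
[4] DMA t4→A (5c) ∥ CU B:t3 (6c) ⇒ 6c, clock 31
[5] DMA t5→B (6c) ∥ CU A:t4 (2c) ⇒ 6c, clock 37
[6] DMA t6→A (5c) ∥ CU B:t5 (9c) ⇒ 9c, clock 46
[7] DMA t7→B (6c) ∥ CU A:t6 (8c) ⇒ 8c, clock 54
[8] DMA idle ∥ CU B:t7 (5c) ⇒ 5c, clock 59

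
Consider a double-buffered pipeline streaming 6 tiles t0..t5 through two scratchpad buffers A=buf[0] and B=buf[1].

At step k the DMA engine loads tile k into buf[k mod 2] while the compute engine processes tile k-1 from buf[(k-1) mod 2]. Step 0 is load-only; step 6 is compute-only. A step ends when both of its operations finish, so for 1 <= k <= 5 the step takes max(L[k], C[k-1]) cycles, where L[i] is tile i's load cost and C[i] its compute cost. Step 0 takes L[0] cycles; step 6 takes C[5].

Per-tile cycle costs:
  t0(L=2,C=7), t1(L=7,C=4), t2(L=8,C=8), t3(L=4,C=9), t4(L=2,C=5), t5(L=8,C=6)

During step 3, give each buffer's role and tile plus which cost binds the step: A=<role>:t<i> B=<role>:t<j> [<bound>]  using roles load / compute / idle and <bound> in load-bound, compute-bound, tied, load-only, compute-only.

step 3: A=compute:t2 B=load:t3 [compute-bound]

k=0 load=t0/2c comp=- wait=2 total=2
k=1 load=t1/7c comp=t0/7c wait=7 total=9
k=2 load=t2/8c comp=t1/4c wait=8 total=17
k=3 load=t3/4c comp=t2/8c wait=8 total=25
k=4 load=t4/2c comp=t3/9c wait=9 total=34
k=5 load=t5/8c comp=t4/5c wait=8 total=42
k=6 load=- comp=t5/6c wait=6 total=48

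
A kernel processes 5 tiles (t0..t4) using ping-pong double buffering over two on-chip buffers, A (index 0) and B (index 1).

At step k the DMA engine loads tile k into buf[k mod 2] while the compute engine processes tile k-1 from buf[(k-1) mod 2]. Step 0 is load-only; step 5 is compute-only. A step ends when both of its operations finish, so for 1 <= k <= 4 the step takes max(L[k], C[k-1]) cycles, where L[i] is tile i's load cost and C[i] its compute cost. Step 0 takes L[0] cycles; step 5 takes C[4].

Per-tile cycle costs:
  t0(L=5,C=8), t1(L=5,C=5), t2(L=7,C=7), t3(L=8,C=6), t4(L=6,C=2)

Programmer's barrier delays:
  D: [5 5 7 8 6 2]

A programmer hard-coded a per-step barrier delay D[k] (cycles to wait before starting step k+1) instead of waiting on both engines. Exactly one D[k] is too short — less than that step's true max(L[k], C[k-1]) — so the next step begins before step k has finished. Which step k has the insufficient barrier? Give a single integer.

hazard at step 1

[0] required=L[0]=5=5 vs D=5 ok
[1] required=max(L[1]=5,C[0]=8)=8 vs D=5 SHORT
[2] required=max(L[2]=7,C[1]=5)=7 vs D=7 ok
[3] required=max(L[3]=8,C[2]=7)=8 vs D=8 ok
[4] required=max(L[4]=6,C[3]=6)=6 vs D=6 ok
[5] required=C[4]=2=2 vs D=2 ok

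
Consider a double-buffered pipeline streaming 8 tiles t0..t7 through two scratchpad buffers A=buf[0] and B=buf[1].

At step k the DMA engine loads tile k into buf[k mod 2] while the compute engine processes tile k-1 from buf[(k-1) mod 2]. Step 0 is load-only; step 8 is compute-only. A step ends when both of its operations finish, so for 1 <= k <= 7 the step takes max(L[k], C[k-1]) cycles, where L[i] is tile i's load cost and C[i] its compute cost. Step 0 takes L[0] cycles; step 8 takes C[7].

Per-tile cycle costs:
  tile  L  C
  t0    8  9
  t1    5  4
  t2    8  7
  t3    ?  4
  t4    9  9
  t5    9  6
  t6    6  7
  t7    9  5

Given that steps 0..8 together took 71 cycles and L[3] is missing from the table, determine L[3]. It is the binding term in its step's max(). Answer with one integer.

L[3] = 8

step 0 → dur = L[0]=8 = 8
step 1 → dur = max(L[1]=5, C[0]=9) = 9
step 2 → dur = max(L[2]=8, C[1]=4) = 8
step 3 → dur = max(L[3]=?, C[2]=7) = L[3]  (unknown; binding)
step 4 → dur = max(L[4]=9, C[3]=4) = 9
step 5 → dur = max(L[5]=9, C[4]=9) = 9
step 6 → dur = max(L[6]=6, C[5]=6) = 6
step 7 → dur = max(L[7]=9, C[6]=7) = 9
step 8 → dur = C[7]=5 = 5
sum of known step durations = 63
dur[3] = total - known = 71 - 63 = 8
L[3] is the binding max in step 3, so L[3] = dur[3] = 8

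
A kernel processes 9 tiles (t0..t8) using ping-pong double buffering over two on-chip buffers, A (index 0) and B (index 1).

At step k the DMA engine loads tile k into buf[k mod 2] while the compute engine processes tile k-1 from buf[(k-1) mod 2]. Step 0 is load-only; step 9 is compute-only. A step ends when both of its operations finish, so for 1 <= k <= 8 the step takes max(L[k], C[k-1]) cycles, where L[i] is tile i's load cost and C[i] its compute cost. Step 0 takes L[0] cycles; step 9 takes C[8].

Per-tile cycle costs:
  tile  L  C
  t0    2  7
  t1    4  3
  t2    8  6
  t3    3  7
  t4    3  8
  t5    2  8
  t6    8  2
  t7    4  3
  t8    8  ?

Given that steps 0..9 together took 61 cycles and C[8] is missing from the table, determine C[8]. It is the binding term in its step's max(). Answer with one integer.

C[8] = 3

step 0 | dur = L[0]=2 = 2
step 1 | dur = max(L[1]=4, C[0]=7) = 7
step 2 | dur = max(L[2]=8, C[1]=3) = 8
step 3 | dur = max(L[3]=3, C[2]=6) = 6
step 4 | dur = max(L[4]=3, C[3]=7) = 7
step 5 | dur = max(L[5]=2, C[4]=8) = 8
step 6 | dur = max(L[6]=8, C[5]=8) = 8
step 7 | dur = max(L[7]=4, C[6]=2) = 4
step 8 | dur = max(L[8]=8, C[7]=3) = 8
step 9 | dur = C[8]=? = C[8]  (unknown; binding)
sum of known step durations = 58
dur[9] = total - known = 61 - 58 = 3
C[8] is the binding max in step 9, so C[8] = dur[9] = 3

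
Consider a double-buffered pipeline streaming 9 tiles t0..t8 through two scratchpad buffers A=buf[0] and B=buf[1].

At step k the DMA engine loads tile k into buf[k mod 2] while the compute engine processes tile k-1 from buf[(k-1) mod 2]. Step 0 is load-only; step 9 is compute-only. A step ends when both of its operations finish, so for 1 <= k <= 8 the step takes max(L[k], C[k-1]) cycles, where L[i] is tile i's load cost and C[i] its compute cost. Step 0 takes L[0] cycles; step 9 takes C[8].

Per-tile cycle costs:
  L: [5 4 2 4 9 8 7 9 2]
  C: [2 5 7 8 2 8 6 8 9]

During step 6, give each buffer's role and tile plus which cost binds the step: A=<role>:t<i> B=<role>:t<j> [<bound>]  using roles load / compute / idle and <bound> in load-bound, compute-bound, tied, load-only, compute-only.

step 6: A=load:t6 B=compute:t5 [compute-bound]

step 0: L[0]=5 → dur=5, Σ=5 | A=load:t0 B=idle [load-only]
step 1: L[1]=4 C[0]=2 → dur=4, Σ=9 | A=compute:t0 B=load:t1 [load-bound]
step 2: L[2]=2 C[1]=5 → dur=5, Σ=14 | A=load:t2 B=compute:t1 [compute-bound]
step 3: L[3]=4 C[2]=7 → dur=7, Σ=21 | A=compute:t2 B=load:t3 [compute-bound]
step 4: L[4]=9 C[3]=8 → dur=9, Σ=30 | A=load:t4 B=compute:t3 [load-bound]
step 5: L[5]=8 C[4]=2 → dur=8, Σ=38 | A=compute:t4 B=load:t5 [load-bound]
step 6: L[6]=7 C[5]=8 → dur=8, Σ=46 | A=load:t6 B=compute:t5 [compute-bound]
step 7: L[7]=9 C[6]=6 → dur=9, Σ=55 | A=compute:t6 B=load:t7 [load-bound]
step 8: L[8]=2 C[7]=8 → dur=8, Σ=63 | A=load:t8 B=compute:t7 [compute-bound]
step 9: C[8]=9 → dur=9, Σ=72 | A=compute:t8 B=idle [compute-only]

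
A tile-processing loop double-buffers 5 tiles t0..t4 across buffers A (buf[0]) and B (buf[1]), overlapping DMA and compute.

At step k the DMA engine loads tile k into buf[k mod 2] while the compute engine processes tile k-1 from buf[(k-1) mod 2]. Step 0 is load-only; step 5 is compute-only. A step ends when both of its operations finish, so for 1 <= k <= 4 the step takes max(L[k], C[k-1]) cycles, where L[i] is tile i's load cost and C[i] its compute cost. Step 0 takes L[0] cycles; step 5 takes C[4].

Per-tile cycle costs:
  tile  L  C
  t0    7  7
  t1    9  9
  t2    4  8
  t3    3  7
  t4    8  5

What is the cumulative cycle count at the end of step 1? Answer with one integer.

k=0 load=t0/7c comp=- wait=7 total=7
k=1 load=t1/9c comp=t0/7c wait=9 total=16
k=2 load=t2/4c comp=t1/9c wait=9 total=25
k=3 load=t3/3c comp=t2/8c wait=8 total=33
k=4 load=t4/8c comp=t3/7c wait=8 total=41
k=5 load=- comp=t4/5c wait=5 total=46

end_cycle[1] = 16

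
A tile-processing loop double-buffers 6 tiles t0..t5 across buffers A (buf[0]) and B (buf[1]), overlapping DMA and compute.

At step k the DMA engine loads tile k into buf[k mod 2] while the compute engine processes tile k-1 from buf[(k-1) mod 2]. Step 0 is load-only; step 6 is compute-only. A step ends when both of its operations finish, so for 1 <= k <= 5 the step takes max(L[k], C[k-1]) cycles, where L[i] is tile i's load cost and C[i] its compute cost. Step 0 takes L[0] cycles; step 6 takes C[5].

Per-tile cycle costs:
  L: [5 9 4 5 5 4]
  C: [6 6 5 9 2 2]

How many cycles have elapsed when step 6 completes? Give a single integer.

[0] DMA t0→A (5c) ∥ CU idle ⇒ 5c, clock 5
[1] DMA t1→B (9c) ∥ CU A:t0 (6c) ⇒ 9c, clock 14
[2] DMA t2→A (4c) ∥ CU B:t1 (6c) ⇒ 6c, clock 20
[3] DMA t3→B (5c) ∥ CU A:t2 (5c) ⇒ 5c, clock 25
[4] DMA t4→A (5c) ∥ CU B:t3 (9c) ⇒ 9c, clock 34
[5] DMA t5→B (4c) ∥ CU A:t4 (2c) ⇒ 4c, clock 38
[6] DMA idle ∥ CU B:t5 (2c) ⇒ 2c, clock 40

end_cycle[6] = 40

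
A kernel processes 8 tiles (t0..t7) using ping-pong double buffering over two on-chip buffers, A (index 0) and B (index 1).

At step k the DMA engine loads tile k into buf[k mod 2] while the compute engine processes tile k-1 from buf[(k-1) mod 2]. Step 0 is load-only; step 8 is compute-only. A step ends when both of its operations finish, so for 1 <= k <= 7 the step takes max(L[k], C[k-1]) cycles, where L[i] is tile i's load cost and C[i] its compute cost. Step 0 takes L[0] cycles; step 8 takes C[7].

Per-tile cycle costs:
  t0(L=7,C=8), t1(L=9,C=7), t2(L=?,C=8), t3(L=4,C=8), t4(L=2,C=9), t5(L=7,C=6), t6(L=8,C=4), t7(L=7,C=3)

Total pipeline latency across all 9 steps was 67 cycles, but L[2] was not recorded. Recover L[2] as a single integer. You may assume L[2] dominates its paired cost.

L[2] = 8

step 0: dur = L[0]=7 = 7
step 1: dur = max(L[1]=9, C[0]=8) = 9
step 2: dur = max(L[2]=?, C[1]=7) = L[2]  (unknown; binding)
step 3: dur = max(L[3]=4, C[2]=8) = 8
step 4: dur = max(L[4]=2, C[3]=8) = 8
step 5: dur = max(L[5]=7, C[4]=9) = 9
step 6: dur = max(L[6]=8, C[5]=6) = 8
step 7: dur = max(L[7]=7, C[6]=4) = 7
step 8: dur = C[7]=3 = 3
sum of known step durations = 59
dur[2] = total - known = 67 - 59 = 8
L[2] is the binding max in step 2, so L[2] = dur[2] = 8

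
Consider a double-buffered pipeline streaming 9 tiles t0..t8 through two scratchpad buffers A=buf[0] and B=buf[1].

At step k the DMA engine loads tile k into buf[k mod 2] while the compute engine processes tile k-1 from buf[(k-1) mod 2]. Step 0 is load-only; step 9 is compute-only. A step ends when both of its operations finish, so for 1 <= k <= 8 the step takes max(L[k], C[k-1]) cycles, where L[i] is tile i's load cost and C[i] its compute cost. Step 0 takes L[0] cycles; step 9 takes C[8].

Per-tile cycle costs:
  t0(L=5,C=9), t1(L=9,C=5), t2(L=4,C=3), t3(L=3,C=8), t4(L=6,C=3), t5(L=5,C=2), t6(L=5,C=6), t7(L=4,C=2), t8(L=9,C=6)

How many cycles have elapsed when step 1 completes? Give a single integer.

[0] DMA t0→A (5c) ∥ CU idle ⇒ 5c, clock 5
[1] DMA t1→B (9c) ∥ CU A:t0 (9c) ⇒ 9c, clock 14
[2] DMA t2→A (4c) ∥ CU B:t1 (5c) ⇒ 5c, clock 19
[3] DMA t3→B (3c) ∥ CU A:t2 (3c) ⇒ 3c, clock 22
[4] DMA t4→A (6c) ∥ CU B:t3 (8c) ⇒ 8c, clock 30
[5] DMA t5→B (5c) ∥ CU A:t4 (3c) ⇒ 5c, clock 35
[6] DMA t6→A (5c) ∥ CU B:t5 (2c) ⇒ 5c, clock 40
[7] DMA t7→B (4c) ∥ CU A:t6 (6c) ⇒ 6c, clock 46
[8] DMA t8→A (9c) ∥ CU B:t7 (2c) ⇒ 9c, clock 55
[9] DMA idle ∥ CU A:t8 (6c) ⇒ 6c, clock 61

end_cycle[1] = 14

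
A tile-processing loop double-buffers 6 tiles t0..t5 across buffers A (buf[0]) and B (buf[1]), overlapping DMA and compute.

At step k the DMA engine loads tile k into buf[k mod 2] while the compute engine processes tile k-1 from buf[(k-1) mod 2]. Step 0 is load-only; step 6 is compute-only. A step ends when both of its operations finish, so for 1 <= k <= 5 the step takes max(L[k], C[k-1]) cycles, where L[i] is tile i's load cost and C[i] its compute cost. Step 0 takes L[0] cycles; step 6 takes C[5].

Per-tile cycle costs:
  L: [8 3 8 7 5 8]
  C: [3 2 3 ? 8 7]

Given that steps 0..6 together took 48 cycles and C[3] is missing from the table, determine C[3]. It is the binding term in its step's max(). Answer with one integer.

step 0: dur = L[0]=8 = 8
step 1: dur = max(L[1]=3, C[0]=3) = 3
step 2: dur = max(L[2]=8, C[1]=2) = 8
step 3: dur = max(L[3]=7, C[2]=3) = 7
step 4: dur = max(L[4]=5, C[3]=?) = C[3]  (unknown; binding)
step 5: dur = max(L[5]=8, C[4]=8) = 8
step 6: dur = C[5]=7 = 7
sum of known step durations = 41
dur[4] = total - known = 48 - 41 = 7
C[3] is the binding max in step 4, so C[3] = dur[4] = 7

C[3] = 7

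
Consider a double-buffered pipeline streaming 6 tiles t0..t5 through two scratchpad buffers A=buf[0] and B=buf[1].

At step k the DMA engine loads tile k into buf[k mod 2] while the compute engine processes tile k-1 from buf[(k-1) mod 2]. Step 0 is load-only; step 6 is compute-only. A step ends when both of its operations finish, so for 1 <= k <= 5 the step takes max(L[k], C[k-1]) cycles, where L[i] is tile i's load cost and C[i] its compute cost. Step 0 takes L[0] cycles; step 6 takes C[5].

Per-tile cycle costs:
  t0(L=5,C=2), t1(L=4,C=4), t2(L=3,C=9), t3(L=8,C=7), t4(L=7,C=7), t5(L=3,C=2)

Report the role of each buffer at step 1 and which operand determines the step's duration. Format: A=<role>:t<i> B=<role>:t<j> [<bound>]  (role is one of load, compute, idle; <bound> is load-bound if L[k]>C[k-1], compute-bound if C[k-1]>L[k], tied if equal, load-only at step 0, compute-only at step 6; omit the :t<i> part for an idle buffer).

[0] DMA t0→A (5c) ∥ CU idle ⇒ 5c, clock 5
[1] DMA t1→B (4c) ∥ CU A:t0 (2c) ⇒ 4c, clock 9
[2] DMA t2→A (3c) ∥ CU B:t1 (4c) ⇒ 4c, clock 13
[3] DMA t3→B (8c) ∥ CU A:t2 (9c) ⇒ 9c, clock 22
[4] DMA t4→A (7c) ∥ CU B:t3 (7c) ⇒ 7c, clock 29
[5] DMA t5→B (3c) ∥ CU A:t4 (7c) ⇒ 7c, clock 36
[6] DMA idle ∥ CU B:t5 (2c) ⇒ 2c, clock 38

step 1: A=compute:t0 B=load:t1 [load-bound]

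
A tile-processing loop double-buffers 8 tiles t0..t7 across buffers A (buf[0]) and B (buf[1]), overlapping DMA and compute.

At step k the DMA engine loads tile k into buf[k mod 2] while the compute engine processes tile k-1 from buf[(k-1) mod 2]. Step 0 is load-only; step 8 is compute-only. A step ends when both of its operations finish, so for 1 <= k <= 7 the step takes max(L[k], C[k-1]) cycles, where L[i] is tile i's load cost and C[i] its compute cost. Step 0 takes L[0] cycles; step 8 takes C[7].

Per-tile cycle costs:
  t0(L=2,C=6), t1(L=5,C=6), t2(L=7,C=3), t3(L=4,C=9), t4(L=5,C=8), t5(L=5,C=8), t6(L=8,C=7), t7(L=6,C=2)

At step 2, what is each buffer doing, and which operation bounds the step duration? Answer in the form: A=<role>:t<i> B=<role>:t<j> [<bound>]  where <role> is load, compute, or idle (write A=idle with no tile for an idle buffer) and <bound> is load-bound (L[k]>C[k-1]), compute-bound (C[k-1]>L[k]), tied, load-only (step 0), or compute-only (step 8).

step 2: A=load:t2 B=compute:t1 [load-bound]

k=0 load=t0/2c comp=- wait=2 total=2
k=1 load=t1/5c comp=t0/6c wait=6 total=8
k=2 load=t2/7c comp=t1/6c wait=7 total=15
k=3 load=t3/4c comp=t2/3c wait=4 total=19
k=4 load=t4/5c comp=t3/9c wait=9 total=28
k=5 load=t5/5c comp=t4/8c wait=8 total=36
k=6 load=t6/8c comp=t5/8c wait=8 total=44
k=7 load=t7/6c comp=t6/7c wait=7 total=51
k=8 load=- comp=t7/2c wait=2 total=53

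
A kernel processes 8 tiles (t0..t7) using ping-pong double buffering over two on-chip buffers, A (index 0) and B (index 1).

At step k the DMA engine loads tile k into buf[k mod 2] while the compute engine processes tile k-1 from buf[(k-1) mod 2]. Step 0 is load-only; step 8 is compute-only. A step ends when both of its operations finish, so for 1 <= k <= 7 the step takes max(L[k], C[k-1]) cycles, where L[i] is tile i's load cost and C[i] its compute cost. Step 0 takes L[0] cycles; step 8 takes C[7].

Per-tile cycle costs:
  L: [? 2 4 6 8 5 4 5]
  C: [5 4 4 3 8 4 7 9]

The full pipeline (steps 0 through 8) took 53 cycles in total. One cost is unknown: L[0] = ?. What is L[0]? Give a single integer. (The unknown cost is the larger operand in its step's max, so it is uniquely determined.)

step 0 = dur = L[0]=? = L[0]  (unknown; binding)
step 1 = dur = max(L[1]=2, C[0]=5) = 5
step 2 = dur = max(L[2]=4, C[1]=4) = 4
step 3 = dur = max(L[3]=6, C[2]=4) = 6
step 4 = dur = max(L[4]=8, C[3]=3) = 8
step 5 = dur = max(L[5]=5, C[4]=8) = 8
step 6 = dur = max(L[6]=4, C[5]=4) = 4
step 7 = dur = max(L[7]=5, C[6]=7) = 7
step 8 = dur = C[7]=9 = 9
sum of known step durations = 51
dur[0] = total - known = 53 - 51 = 2
L[0] is the binding max in step 0, so L[0] = dur[0] = 2

L[0] = 2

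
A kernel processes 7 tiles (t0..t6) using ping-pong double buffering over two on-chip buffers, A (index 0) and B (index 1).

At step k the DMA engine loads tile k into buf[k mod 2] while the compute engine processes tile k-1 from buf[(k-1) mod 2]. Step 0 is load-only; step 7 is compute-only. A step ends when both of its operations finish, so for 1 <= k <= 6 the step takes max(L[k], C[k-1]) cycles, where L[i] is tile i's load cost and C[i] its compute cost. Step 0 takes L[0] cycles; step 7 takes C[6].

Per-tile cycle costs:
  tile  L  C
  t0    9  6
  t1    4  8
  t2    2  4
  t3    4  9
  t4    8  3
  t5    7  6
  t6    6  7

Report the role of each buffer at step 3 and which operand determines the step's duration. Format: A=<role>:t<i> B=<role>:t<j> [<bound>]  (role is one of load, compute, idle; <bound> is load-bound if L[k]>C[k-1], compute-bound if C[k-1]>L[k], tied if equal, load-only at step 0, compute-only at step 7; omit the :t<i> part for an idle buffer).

k=0 load=t0/9c comp=- wait=9 total=9
k=1 load=t1/4c comp=t0/6c wait=6 total=15
k=2 load=t2/2c comp=t1/8c wait=8 total=23
k=3 load=t3/4c comp=t2/4c wait=4 total=27
k=4 load=t4/8c comp=t3/9c wait=9 total=36
k=5 load=t5/7c comp=t4/3c wait=7 total=43
k=6 load=t6/6c comp=t5/6c wait=6 total=49
k=7 load=- comp=t6/7c wait=7 total=56

step 3: A=compute:t2 B=load:t3 [tied]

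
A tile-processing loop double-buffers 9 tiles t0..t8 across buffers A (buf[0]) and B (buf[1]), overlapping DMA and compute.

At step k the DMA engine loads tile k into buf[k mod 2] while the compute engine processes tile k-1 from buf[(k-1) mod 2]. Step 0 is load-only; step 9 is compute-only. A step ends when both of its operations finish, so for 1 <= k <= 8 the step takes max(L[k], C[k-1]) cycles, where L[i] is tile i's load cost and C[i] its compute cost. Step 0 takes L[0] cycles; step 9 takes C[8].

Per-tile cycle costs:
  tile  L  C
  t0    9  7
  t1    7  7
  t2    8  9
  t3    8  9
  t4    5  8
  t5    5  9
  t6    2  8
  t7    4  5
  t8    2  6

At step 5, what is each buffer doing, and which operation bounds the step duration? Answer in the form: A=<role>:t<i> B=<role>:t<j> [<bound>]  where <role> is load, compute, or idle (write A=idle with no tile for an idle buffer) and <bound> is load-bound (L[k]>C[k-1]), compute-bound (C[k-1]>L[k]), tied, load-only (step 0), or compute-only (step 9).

step 5: A=compute:t4 B=load:t5 [compute-bound]

step 0: L[0]=9 → dur=9, Σ=9 | A=load:t0 B=idle [load-only]
step 1: L[1]=7 C[0]=7 → dur=7, Σ=16 | A=compute:t0 B=load:t1 [tied]
step 2: L[2]=8 C[1]=7 → dur=8, Σ=24 | A=load:t2 B=compute:t1 [load-bound]
step 3: L[3]=8 C[2]=9 → dur=9, Σ=33 | A=compute:t2 B=load:t3 [compute-bound]
step 4: L[4]=5 C[3]=9 → dur=9, Σ=42 | A=load:t4 B=compute:t3 [compute-bound]
step 5: L[5]=5 C[4]=8 → dur=8, Σ=50 | A=compute:t4 B=load:t5 [compute-bound]
step 6: L[6]=2 C[5]=9 → dur=9, Σ=59 | A=load:t6 B=compute:t5 [compute-bound]
step 7: L[7]=4 C[6]=8 → dur=8, Σ=67 | A=compute:t6 B=load:t7 [compute-bound]
step 8: L[8]=2 C[7]=5 → dur=5, Σ=72 | A=load:t8 B=compute:t7 [compute-bound]
step 9: C[8]=6 → dur=6, Σ=78 | A=compute:t8 B=idle [compute-only]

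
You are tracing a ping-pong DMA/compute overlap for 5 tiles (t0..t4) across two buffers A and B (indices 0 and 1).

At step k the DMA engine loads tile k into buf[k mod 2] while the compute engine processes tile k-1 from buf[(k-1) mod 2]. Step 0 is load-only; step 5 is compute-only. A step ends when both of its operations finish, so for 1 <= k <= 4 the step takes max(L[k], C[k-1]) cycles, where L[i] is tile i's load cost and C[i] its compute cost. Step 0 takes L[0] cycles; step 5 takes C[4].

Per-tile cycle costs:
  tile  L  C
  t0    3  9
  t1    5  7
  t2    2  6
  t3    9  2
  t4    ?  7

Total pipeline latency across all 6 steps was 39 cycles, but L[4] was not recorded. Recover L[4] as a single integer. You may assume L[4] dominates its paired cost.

L[4] = 4

step 0 | dur = L[0]=3 = 3
step 1 | dur = max(L[1]=5, C[0]=9) = 9
step 2 | dur = max(L[2]=2, C[1]=7) = 7
step 3 | dur = max(L[3]=9, C[2]=6) = 9
step 4 | dur = max(L[4]=?, C[3]=2) = L[4]  (unknown; binding)
step 5 | dur = C[4]=7 = 7
sum of known step durations = 35
dur[4] = total - known = 39 - 35 = 4
L[4] is the binding max in step 4, so L[4] = dur[4] = 4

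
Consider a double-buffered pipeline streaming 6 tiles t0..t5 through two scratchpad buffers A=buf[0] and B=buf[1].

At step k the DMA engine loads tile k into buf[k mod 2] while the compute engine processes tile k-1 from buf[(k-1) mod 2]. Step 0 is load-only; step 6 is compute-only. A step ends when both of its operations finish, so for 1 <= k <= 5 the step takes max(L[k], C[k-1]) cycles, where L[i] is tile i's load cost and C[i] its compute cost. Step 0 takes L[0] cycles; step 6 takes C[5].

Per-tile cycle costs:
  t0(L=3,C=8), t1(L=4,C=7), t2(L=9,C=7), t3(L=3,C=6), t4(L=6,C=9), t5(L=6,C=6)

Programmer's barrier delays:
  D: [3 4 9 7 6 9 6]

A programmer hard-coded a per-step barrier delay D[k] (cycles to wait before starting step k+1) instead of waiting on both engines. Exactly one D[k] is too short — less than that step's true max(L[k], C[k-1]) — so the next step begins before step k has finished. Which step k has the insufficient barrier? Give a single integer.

[0] required=L[0]=3=3 vs D=3 ok
[1] required=max(L[1]=4,C[0]=8)=8 vs D=4 SHORT
[2] required=max(L[2]=9,C[1]=7)=9 vs D=9 ok
[3] required=max(L[3]=3,C[2]=7)=7 vs D=7 ok
[4] required=max(L[4]=6,C[3]=6)=6 vs D=6 ok
[5] required=max(L[5]=6,C[4]=9)=9 vs D=9 ok
[6] required=C[5]=6=6 vs D=6 ok

hazard at step 1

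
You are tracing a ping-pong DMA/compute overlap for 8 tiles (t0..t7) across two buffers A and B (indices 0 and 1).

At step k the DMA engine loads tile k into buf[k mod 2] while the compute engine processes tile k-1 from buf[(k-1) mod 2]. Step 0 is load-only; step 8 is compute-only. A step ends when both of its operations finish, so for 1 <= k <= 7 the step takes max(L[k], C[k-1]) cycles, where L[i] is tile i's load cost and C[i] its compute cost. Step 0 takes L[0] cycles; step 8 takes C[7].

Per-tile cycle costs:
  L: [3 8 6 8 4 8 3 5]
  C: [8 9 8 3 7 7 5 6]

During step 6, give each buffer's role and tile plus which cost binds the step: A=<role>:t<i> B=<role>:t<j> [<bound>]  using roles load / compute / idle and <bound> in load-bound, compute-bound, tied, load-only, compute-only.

[0] DMA t0→A (3c) ∥ CU idle ⇒ 3c, clock 3
[1] DMA t1→B (8c) ∥ CU A:t0 (8c) ⇒ 8c, clock 11
[2] DMA t2→A (6c) ∥ CU B:t1 (9c) ⇒ 9c, clock 20
[3] DMA t3→B (8c) ∥ CU A:t2 (8c) ⇒ 8c, clock 28
[4] DMA t4→A (4c) ∥ CU B:t3 (3c) ⇒ 4c, clock 32
[5] DMA t5→B (8c) ∥ CU A:t4 (7c) ⇒ 8c, clock 40
[6] DMA t6→A (3c) ∥ CU B:t5 (7c) ⇒ 7c, clock 47
[7] DMA t7→B (5c) ∥ CU A:t6 (5c) ⇒ 5c, clock 52
[8] DMA idle ∥ CU B:t7 (6c) ⇒ 6c, clock 58

step 6: A=load:t6 B=compute:t5 [compute-bound]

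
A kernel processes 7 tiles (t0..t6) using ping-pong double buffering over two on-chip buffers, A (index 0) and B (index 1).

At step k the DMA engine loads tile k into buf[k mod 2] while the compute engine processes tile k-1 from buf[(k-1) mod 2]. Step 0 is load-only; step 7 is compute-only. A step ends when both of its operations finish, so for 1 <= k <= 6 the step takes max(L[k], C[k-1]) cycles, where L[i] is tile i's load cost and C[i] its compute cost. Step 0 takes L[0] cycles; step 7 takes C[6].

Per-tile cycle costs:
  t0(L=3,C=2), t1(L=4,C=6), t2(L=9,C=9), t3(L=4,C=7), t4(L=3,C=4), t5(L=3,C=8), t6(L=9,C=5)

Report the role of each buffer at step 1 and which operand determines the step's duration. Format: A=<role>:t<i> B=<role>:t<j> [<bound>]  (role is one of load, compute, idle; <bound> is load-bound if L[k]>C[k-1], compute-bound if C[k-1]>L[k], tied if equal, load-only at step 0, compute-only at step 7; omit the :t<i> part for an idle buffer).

[0] DMA t0→A (3c) ∥ CU idle ⇒ 3c, clock 3
[1] DMA t1→B (4c) ∥ CU A:t0 (2c) ⇒ 4c, clock 7
[2] DMA t2→A (9c) ∥ CU B:t1 (6c) ⇒ 9c, clock 16
[3] DMA t3→B (4c) ∥ CU A:t2 (9c) ⇒ 9c, clock 25
[4] DMA t4→A (3c) ∥ CU B:t3 (7c) ⇒ 7c, clock 32
[5] DMA t5→B (3c) ∥ CU A:t4 (4c) ⇒ 4c, clock 36
[6] DMA t6→A (9c) ∥ CU B:t5 (8c) ⇒ 9c, clock 45
[7] DMA idle ∥ CU A:t6 (5c) ⇒ 5c, clock 50

step 1: A=compute:t0 B=load:t1 [load-bound]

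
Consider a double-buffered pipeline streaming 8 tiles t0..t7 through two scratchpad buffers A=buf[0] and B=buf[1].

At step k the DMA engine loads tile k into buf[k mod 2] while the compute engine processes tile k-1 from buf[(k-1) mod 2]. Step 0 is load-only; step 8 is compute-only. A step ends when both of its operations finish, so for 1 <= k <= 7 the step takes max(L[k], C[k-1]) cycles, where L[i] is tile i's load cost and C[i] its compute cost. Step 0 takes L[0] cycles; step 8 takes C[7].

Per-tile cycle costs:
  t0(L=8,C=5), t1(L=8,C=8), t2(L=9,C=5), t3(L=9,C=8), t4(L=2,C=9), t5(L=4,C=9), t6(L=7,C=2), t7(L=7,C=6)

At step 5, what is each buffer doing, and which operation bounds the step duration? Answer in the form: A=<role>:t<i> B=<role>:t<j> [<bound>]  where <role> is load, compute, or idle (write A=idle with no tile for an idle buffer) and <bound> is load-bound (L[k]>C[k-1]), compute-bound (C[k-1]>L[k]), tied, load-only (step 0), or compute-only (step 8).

k=0 load=t0/8c comp=- wait=8 total=8
k=1 load=t1/8c comp=t0/5c wait=8 total=16
k=2 load=t2/9c comp=t1/8c wait=9 total=25
k=3 load=t3/9c comp=t2/5c wait=9 total=34
k=4 load=t4/2c comp=t3/8c wait=8 total=42
k=5 load=t5/4c comp=t4/9c wait=9 total=51
k=6 load=t6/7c comp=t5/9c wait=9 total=60
k=7 load=t7/7c comp=t6/2c wait=7 total=67
k=8 load=- comp=t7/6c wait=6 total=73

step 5: A=compute:t4 B=load:t5 [compute-bound]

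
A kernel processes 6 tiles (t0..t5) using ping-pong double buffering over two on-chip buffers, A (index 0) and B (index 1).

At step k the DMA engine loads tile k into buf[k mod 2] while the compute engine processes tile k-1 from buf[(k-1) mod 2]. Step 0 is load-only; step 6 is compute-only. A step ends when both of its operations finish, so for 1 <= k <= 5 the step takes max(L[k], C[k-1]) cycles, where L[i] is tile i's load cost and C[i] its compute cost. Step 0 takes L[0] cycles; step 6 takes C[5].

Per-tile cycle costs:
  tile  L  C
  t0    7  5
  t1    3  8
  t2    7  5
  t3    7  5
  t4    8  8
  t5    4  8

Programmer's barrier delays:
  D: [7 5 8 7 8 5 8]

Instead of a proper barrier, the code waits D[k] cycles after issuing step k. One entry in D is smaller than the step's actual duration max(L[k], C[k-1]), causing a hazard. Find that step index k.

hazard at step 5

[0] required=L[0]=7=7 vs D=7 ok
[1] required=max(L[1]=3,C[0]=5)=5 vs D=5 ok
[2] required=max(L[2]=7,C[1]=8)=8 vs D=8 ok
[3] required=max(L[3]=7,C[2]=5)=7 vs D=7 ok
[4] required=max(L[4]=8,C[3]=5)=8 vs D=8 ok
[5] required=max(L[5]=4,C[4]=8)=8 vs D=5 SHORT
[6] required=C[5]=8=8 vs D=8 ok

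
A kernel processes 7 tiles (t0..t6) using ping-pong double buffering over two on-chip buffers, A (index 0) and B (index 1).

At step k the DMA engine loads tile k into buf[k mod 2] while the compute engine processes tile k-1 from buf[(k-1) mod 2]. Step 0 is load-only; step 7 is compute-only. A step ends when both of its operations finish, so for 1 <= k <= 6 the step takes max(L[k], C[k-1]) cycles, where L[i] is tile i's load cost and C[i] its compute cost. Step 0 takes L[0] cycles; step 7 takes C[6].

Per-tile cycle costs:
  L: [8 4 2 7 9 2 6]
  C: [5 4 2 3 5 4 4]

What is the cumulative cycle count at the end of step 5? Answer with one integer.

[0] DMA t0→A (8c) ∥ CU idle ⇒ 8c, clock 8
[1] DMA t1→B (4c) ∥ CU A:t0 (5c) ⇒ 5c, clock 13
[2] DMA t2→A (2c) ∥ CU B:t1 (4c) ⇒ 4c, clock 17
[3] DMA t3→B (7c) ∥ CU A:t2 (2c) ⇒ 7c, clock 24
[4] DMA t4→A (9c) ∥ CU B:t3 (3c) ⇒ 9c, clock 33
[5] DMA t5→B (2c) ∥ CU A:t4 (5c) ⇒ 5c, clock 38
[6] DMA t6→A (6c) ∥ CU B:t5 (4c) ⇒ 6c, clock 44
[7] DMA idle ∥ CU A:t6 (4c) ⇒ 4c, clock 48

end_cycle[5] = 38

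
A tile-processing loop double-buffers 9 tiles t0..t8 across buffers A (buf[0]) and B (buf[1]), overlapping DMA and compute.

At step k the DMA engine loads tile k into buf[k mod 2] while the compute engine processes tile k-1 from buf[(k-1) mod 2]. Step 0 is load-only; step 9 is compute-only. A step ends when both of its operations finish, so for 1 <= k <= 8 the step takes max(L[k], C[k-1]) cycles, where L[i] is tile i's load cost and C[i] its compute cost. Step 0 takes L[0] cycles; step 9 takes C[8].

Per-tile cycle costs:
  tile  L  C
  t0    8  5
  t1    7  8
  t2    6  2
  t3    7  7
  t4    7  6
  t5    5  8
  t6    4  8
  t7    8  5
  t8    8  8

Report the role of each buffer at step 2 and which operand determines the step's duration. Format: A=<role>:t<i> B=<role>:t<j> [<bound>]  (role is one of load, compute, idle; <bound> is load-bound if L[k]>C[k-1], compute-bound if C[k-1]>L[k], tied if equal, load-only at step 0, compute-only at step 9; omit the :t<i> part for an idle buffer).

step 2: A=load:t2 B=compute:t1 [compute-bound]

[0] DMA t0→A (8c) ∥ CU idle ⇒ 8c, clock 8
[1] DMA t1→B (7c) ∥ CU A:t0 (5c) ⇒ 7c, clock 15
[2] DMA t2→A (6c) ∥ CU B:t1 (8c) ⇒ 8c, clock 23
[3] DMA t3→B (7c) ∥ CU A:t2 (2c) ⇒ 7c, clock 30
[4] DMA t4→A (7c) ∥ CU B:t3 (7c) ⇒ 7c, clock 37
[5] DMA t5→B (5c) ∥ CU A:t4 (6c) ⇒ 6c, clock 43
[6] DMA t6→A (4c) ∥ CU B:t5 (8c) ⇒ 8c, clock 51
[7] DMA t7→B (8c) ∥ CU A:t6 (8c) ⇒ 8c, clock 59
[8] DMA t8→A (8c) ∥ CU B:t7 (5c) ⇒ 8c, clock 67
[9] DMA idle ∥ CU A:t8 (8c) ⇒ 8c, clock 75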